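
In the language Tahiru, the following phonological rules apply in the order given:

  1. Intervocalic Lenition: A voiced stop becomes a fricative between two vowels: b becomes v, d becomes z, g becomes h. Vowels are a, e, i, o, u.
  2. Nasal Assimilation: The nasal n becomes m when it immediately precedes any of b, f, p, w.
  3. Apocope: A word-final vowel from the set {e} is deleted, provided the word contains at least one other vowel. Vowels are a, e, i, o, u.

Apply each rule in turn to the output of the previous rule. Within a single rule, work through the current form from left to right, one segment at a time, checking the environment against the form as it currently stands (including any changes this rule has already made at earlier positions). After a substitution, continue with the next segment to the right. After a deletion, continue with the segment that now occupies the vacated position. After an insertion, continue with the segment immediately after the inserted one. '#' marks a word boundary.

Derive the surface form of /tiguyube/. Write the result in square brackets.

1 Intervocalic Lenition: [tiguyube] → [tihuyuve]
2 Nasal Assimilation: no change — [tihuyuve]
3 Apocope: [tihuyuve] → [tihuyuv]

[tihuyuv]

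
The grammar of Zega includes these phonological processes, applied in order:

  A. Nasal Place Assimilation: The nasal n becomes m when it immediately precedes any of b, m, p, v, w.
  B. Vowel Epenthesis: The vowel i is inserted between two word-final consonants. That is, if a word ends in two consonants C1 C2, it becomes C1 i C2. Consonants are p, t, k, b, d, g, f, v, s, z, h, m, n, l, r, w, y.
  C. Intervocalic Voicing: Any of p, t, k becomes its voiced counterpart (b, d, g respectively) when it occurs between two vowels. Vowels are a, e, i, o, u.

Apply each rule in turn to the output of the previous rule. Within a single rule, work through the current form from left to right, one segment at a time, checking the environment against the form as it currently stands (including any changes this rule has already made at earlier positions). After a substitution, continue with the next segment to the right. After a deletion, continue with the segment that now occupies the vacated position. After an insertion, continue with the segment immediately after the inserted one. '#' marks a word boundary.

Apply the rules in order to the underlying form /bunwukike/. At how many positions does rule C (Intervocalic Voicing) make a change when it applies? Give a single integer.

A Nasal Place Assimilation: [bunwukike] → [bumwukike]
B Vowel Epenthesis: no change — [bumwukike]
C Intervocalic Voicing: [bumwukike] → [bumwugige]
Rule C changed 2 position(s).

2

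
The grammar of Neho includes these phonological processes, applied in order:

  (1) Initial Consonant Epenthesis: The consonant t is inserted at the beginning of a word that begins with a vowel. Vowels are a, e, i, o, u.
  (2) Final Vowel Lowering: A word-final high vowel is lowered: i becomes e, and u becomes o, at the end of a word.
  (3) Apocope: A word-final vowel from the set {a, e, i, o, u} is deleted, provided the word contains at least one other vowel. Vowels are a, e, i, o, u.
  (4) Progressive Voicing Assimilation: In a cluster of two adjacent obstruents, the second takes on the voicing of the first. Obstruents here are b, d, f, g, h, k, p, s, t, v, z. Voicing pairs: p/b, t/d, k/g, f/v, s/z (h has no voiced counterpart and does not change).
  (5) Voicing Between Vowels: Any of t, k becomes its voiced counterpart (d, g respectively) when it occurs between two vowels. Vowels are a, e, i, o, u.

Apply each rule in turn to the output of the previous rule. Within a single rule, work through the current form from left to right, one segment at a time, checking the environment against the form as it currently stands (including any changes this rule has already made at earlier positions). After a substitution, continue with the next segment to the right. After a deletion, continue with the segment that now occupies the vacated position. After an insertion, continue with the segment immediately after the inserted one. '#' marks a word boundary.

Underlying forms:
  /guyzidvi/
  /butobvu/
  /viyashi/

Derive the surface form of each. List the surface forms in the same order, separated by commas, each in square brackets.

[guyzidv], [budobv], [viyash]

/guyzidvi/:
  (1) Initial Consonant Epenthesis: no change — [guyzidvi]
  (2) Final Vowel Lowering: [guyzidvi] → [guyzidve]
  (3) Apocope: [guyzidve] → [guyzidv]
  (4) Progressive Voicing Assimilation: no change — [guyzidv]
  (5) Voicing Between Vowels: no change — [guyzidv]
/butobvu/:
  (1) Initial Consonant Epenthesis: no change — [butobvu]
  (2) Final Vowel Lowering: [butobvu] → [butobvo]
  (3) Apocope: [butobvo] → [butobv]
  (4) Progressive Voicing Assimilation: no change — [butobv]
  (5) Voicing Between Vowels: [butobv] → [budobv]
/viyashi/:
  (1) Initial Consonant Epenthesis: no change — [viyashi]
  (2) Final Vowel Lowering: [viyashi] → [viyashe]
  (3) Apocope: [viyashe] → [viyash]
  (4) Progressive Voicing Assimilation: no change — [viyash]
  (5) Voicing Between Vowels: no change — [viyash]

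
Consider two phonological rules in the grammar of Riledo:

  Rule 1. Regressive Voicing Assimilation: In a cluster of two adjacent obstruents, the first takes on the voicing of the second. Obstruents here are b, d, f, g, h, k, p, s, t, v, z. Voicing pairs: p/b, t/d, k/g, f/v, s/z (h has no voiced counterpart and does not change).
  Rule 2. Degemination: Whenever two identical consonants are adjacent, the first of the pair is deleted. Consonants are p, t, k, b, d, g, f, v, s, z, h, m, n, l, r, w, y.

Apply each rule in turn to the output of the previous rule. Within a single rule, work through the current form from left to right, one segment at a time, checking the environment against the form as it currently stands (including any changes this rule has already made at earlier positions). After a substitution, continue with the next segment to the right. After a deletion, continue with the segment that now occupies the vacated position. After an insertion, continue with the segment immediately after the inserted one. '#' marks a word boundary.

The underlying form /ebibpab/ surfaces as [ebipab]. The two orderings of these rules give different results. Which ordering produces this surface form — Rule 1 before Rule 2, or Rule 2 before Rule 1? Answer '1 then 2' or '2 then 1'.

1 then 2

Order 1 then 2:
  1 Regressive Voicing Assimilation: [ebibpab] → [ebippab]
  2 Degemination: [ebippab] → [ebipab]
  result: [ebipab]
Order 2 then 1:
  2 Degemination: no change — [ebibpab]
  1 Regressive Voicing Assimilation: [ebibpab] → [ebippab]
  result: [ebippab]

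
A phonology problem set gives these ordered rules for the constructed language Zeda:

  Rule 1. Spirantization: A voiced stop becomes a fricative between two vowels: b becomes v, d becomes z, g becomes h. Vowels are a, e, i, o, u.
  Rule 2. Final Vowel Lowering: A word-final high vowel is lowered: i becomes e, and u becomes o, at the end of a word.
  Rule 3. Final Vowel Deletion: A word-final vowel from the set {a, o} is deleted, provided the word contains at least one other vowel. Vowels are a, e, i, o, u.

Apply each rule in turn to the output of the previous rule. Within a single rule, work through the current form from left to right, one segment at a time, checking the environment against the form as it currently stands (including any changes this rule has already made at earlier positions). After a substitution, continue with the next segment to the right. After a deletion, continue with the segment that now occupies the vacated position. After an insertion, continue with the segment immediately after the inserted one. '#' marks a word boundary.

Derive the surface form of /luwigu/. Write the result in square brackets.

Rule 1 Spirantization: [luwigu] → [luwihu]
Rule 2 Final Vowel Lowering: [luwihu] → [luwiho]
Rule 3 Final Vowel Deletion: [luwiho] → [luwih]

[luwih]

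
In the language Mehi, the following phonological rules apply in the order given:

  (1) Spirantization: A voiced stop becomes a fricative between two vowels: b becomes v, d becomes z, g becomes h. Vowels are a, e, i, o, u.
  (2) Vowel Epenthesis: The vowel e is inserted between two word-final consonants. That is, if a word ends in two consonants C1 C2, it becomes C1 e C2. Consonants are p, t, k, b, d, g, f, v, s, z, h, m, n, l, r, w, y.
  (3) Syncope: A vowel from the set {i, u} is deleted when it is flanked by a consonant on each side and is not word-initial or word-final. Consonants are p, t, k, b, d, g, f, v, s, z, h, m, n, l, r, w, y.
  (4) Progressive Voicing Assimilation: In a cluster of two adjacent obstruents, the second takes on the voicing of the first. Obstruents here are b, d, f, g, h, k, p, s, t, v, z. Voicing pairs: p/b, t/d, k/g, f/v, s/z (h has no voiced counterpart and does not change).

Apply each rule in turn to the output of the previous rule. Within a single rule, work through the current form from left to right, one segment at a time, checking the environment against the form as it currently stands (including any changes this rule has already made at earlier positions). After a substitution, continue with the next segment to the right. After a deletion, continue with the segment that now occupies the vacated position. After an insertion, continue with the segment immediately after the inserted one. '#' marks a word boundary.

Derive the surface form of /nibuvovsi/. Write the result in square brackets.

[nvvovzi]

(1) Spirantization: [nibuvovsi] → [nivuvovsi]
(2) Vowel Epenthesis: no change — [nivuvovsi]
(3) Syncope: [nivuvovsi] → [nvvovsi]
(4) Progressive Voicing Assimilation: [nvvovsi] → [nvvovzi]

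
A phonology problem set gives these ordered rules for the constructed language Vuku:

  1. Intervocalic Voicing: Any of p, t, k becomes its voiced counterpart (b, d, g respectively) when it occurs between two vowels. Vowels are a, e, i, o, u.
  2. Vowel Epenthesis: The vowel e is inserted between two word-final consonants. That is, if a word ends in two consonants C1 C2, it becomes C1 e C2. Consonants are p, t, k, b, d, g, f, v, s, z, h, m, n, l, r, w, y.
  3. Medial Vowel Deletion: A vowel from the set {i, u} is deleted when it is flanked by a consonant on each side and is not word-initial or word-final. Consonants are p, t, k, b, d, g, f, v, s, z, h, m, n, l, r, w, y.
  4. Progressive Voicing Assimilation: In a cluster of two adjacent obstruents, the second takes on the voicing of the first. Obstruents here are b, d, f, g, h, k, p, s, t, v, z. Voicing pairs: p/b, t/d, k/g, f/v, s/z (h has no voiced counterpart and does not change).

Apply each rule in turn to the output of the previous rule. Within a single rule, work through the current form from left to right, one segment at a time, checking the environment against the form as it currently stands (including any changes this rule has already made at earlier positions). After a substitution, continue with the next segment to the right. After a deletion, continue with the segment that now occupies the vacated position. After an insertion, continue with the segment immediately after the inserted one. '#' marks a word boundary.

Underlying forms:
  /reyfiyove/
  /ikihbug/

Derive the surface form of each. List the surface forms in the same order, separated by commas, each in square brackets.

/reyfiyove/:
  1 Intervocalic Voicing: no change — [reyfiyove]
  2 Vowel Epenthesis: no change — [reyfiyove]
  3 Medial Vowel Deletion: [reyfiyove] → [reyfyove]
  4 Progressive Voicing Assimilation: no change — [reyfyove]
/ikihbug/:
  1 Intervocalic Voicing: [ikihbug] → [igihbug]
  2 Vowel Epenthesis: no change — [igihbug]
  3 Medial Vowel Deletion: [igihbug] → [ighbg]
  4 Progressive Voicing Assimilation: [ighbg] → [ighpk]

[reyfyove], [ighpk]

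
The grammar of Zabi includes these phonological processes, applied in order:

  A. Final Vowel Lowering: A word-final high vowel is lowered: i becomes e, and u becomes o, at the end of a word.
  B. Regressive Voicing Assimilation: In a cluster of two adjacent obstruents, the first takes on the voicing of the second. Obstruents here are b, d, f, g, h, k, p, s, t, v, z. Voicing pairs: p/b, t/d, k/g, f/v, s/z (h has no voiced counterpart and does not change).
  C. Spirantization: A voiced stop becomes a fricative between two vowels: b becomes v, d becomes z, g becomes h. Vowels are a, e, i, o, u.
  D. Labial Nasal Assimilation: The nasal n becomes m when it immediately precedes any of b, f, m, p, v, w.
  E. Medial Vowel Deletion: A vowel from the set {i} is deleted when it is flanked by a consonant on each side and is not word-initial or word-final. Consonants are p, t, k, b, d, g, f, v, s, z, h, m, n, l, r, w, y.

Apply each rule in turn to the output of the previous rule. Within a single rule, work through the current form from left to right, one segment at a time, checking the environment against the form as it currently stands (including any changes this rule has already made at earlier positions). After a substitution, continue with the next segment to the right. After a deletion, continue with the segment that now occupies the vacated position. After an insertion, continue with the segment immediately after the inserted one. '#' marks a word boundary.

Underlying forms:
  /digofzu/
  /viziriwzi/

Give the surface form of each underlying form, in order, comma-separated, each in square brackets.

/digofzu/:
  A Final Vowel Lowering: [digofzu] → [digofzo]
  B Regressive Voicing Assimilation: [digofzo] → [digovzo]
  C Spirantization: [digovzo] → [dihovzo]
  D Labial Nasal Assimilation: no change — [dihovzo]
  E Medial Vowel Deletion: [dihovzo] → [dhovzo]
/viziriwzi/:
  A Final Vowel Lowering: [viziriwzi] → [viziriwze]
  B Regressive Voicing Assimilation: no change — [viziriwze]
  C Spirantization: no change — [viziriwze]
  D Labial Nasal Assimilation: no change — [viziriwze]
  E Medial Vowel Deletion: [viziriwze] → [vzrwze]

[dhovzo], [vzrwze]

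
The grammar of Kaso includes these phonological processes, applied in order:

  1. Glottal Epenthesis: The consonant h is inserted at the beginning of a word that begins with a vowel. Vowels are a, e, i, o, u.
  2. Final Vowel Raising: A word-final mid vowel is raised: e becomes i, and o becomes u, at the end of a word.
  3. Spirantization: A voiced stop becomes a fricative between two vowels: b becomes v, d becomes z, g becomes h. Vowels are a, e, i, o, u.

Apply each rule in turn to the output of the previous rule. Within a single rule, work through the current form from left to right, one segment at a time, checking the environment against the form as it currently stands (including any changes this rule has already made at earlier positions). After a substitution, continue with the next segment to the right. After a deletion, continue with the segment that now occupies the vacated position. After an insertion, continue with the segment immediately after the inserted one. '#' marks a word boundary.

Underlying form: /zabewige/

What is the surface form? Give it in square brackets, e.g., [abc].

[zavewihi]

1 Glottal Epenthesis: no change — [zabewige]
2 Final Vowel Raising: [zabewige] → [zabewigi]
3 Spirantization: [zabewigi] → [zavewihi]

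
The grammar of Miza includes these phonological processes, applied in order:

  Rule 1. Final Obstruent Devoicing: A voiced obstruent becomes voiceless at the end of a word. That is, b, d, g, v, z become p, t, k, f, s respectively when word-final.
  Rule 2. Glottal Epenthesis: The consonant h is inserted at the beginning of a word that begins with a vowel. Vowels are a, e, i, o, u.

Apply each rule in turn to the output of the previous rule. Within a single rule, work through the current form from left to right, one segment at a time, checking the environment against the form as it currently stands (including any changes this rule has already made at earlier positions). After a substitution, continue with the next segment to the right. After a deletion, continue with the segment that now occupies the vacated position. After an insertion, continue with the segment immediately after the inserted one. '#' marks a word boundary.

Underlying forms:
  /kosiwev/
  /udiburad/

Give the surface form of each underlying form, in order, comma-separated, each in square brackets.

[kosiwef], [hudiburat]

/kosiwev/:
  Rule 1 Final Obstruent Devoicing: [kosiwev] → [kosiwef]
  Rule 2 Glottal Epenthesis: no change — [kosiwef]
/udiburad/:
  Rule 1 Final Obstruent Devoicing: [udiburad] → [udiburat]
  Rule 2 Glottal Epenthesis: [udiburat] → [hudiburat]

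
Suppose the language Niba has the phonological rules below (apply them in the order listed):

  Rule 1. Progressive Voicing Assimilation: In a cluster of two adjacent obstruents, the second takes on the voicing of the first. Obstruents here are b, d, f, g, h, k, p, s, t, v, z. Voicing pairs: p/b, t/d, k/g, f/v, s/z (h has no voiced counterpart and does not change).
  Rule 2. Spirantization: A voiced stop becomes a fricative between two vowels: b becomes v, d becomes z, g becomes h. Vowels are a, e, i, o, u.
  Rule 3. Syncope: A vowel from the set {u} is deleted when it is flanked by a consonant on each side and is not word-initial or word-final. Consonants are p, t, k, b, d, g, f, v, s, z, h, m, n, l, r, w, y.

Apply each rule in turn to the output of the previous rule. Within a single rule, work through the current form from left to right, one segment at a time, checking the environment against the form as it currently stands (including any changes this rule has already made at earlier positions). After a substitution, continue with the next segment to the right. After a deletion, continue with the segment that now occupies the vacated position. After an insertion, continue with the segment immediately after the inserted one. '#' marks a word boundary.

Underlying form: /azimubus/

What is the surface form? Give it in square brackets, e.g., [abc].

[azimvs]

Rule 1 Progressive Voicing Assimilation: no change — [azimubus]
Rule 2 Spirantization: [azimubus] → [azimuvus]
Rule 3 Syncope: [azimuvus] → [azimvs]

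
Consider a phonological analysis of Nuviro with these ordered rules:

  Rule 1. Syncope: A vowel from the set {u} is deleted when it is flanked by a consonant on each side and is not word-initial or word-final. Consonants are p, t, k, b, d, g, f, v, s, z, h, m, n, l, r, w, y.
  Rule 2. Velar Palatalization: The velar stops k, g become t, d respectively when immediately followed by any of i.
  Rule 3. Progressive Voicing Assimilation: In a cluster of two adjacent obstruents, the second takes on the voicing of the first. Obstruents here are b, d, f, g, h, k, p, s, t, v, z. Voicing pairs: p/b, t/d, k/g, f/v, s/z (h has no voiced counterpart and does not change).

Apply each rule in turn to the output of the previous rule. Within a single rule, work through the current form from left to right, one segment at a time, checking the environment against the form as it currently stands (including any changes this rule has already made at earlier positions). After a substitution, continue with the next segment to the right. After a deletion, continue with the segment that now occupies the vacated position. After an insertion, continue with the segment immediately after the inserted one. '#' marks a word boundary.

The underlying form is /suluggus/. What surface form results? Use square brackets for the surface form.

Rule 1 Syncope: [suluggus] → [slggs]
Rule 2 Velar Palatalization: no change — [slggs]
Rule 3 Progressive Voicing Assimilation: [slggs] → [slggz]

[slggz]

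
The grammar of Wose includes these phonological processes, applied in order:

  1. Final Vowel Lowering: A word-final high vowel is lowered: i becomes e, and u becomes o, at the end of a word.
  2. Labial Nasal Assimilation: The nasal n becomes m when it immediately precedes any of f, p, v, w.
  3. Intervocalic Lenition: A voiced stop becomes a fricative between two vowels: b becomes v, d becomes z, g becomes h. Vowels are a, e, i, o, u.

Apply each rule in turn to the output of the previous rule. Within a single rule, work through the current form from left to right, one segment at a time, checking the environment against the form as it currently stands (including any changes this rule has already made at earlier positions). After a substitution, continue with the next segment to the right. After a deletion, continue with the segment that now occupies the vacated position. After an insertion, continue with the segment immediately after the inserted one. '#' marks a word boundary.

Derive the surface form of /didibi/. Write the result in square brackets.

1 Final Vowel Lowering: [didibi] → [didibe]
2 Labial Nasal Assimilation: no change — [didibe]
3 Intervocalic Lenition: [didibe] → [dizive]

[dizive]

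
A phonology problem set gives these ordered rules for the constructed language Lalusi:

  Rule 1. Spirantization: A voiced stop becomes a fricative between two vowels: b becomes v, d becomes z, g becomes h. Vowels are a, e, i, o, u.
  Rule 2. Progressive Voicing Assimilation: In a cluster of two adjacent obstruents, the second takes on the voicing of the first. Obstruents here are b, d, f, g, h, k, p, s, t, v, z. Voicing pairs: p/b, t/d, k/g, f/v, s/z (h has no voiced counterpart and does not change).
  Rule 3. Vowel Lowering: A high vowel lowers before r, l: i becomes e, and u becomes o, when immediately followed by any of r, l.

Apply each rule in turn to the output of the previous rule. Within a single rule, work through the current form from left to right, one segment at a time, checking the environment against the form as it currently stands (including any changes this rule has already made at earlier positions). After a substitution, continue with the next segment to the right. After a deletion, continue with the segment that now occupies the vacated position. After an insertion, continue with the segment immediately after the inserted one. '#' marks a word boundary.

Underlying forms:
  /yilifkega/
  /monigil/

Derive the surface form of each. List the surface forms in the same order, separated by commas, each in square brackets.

[yelifkeha], [monihel]

/yilifkega/:
  Rule 1 Spirantization: [yilifkega] → [yilifkeha]
  Rule 2 Progressive Voicing Assimilation: no change — [yilifkeha]
  Rule 3 Vowel Lowering: [yilifkeha] → [yelifkeha]
/monigil/:
  Rule 1 Spirantization: [monigil] → [monihil]
  Rule 2 Progressive Voicing Assimilation: no change — [monihil]
  Rule 3 Vowel Lowering: [monihil] → [monihel]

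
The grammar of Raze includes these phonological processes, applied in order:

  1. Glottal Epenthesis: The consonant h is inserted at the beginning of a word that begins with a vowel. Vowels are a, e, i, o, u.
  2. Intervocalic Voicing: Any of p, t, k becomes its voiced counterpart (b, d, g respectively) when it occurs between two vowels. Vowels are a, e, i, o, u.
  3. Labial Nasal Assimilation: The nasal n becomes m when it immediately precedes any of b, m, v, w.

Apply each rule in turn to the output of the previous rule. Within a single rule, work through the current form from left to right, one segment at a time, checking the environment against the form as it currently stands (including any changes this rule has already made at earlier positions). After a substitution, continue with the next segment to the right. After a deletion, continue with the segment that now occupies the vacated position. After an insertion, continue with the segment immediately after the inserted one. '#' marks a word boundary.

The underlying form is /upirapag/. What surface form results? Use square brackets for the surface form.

[hubirabag]

1 Glottal Epenthesis: [upirapag] → [hupirapag]
2 Intervocalic Voicing: [hupirapag] → [hubirabag]
3 Labial Nasal Assimilation: no change — [hubirabag]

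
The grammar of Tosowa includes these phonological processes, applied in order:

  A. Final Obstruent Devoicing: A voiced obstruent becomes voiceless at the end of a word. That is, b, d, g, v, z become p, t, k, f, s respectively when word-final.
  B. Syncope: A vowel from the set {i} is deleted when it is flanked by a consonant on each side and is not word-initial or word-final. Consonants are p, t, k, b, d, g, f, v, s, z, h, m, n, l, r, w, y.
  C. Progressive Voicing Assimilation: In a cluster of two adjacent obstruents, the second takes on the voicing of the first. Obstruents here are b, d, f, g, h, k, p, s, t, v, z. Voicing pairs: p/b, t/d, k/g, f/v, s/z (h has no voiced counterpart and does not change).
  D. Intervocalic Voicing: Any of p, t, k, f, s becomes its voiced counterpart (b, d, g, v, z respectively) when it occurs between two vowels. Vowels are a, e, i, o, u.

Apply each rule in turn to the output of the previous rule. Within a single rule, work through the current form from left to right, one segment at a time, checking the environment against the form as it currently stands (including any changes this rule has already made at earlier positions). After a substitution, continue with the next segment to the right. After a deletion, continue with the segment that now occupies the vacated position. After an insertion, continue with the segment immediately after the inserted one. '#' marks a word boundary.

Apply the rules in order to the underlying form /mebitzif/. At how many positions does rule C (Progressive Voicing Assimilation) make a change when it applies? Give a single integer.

A Final Obstruent Devoicing: no change — [mebitzif]
B Syncope: [mebitzif] → [mebtzf]
C Progressive Voicing Assimilation: [mebtzf] → [mebdzv]
D Intervocalic Voicing: no change — [mebdzv]
Rule C changed 2 position(s).

2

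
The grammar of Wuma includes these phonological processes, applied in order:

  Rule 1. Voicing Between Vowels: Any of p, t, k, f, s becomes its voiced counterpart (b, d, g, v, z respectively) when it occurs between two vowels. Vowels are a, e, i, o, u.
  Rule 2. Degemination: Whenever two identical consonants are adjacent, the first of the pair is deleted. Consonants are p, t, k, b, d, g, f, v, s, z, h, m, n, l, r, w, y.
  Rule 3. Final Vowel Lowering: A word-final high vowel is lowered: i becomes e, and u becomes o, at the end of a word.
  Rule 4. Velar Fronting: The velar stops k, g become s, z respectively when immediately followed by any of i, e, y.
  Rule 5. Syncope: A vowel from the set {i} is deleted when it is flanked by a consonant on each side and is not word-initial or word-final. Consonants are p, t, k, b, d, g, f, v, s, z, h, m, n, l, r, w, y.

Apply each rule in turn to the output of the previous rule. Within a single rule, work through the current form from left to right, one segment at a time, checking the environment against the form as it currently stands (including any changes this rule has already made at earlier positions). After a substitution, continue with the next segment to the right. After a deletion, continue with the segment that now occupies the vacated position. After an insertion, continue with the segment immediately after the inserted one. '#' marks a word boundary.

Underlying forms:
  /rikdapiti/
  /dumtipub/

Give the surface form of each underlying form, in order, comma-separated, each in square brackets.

[rkdabde], [dumtbub]

/rikdapiti/:
  Rule 1 Voicing Between Vowels: [rikdapiti] → [rikdabidi]
  Rule 2 Degemination: no change — [rikdabidi]
  Rule 3 Final Vowel Lowering: [rikdabidi] → [rikdabide]
  Rule 4 Velar Fronting: no change — [rikdabide]
  Rule 5 Syncope: [rikdabide] → [rkdabde]
/dumtipub/:
  Rule 1 Voicing Between Vowels: [dumtipub] → [dumtibub]
  Rule 2 Degemination: no change — [dumtibub]
  Rule 3 Final Vowel Lowering: no change — [dumtibub]
  Rule 4 Velar Fronting: no change — [dumtibub]
  Rule 5 Syncope: [dumtibub] → [dumtbub]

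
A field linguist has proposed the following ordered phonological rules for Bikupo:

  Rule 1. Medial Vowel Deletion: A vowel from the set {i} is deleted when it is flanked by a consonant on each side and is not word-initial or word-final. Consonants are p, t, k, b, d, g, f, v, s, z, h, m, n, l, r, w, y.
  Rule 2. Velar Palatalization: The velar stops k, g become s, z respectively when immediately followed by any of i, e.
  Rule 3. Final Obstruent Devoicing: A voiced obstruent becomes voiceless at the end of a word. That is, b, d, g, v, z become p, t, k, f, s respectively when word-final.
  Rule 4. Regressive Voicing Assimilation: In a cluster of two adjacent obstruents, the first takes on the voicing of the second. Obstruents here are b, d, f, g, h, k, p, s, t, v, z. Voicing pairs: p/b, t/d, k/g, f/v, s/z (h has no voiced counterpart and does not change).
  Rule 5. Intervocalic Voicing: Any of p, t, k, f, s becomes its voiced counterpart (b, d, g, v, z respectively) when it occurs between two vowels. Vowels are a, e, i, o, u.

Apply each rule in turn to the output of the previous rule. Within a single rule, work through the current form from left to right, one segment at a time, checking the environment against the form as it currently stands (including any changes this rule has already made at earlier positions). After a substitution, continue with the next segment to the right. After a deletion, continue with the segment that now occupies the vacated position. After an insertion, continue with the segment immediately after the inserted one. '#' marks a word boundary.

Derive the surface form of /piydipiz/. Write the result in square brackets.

[pytps]

Rule 1 Medial Vowel Deletion: [piydipiz] → [pydpz]
Rule 2 Velar Palatalization: no change — [pydpz]
Rule 3 Final Obstruent Devoicing: [pydpz] → [pydps]
Rule 4 Regressive Voicing Assimilation: [pydps] → [pytps]
Rule 5 Intervocalic Voicing: no change — [pytps]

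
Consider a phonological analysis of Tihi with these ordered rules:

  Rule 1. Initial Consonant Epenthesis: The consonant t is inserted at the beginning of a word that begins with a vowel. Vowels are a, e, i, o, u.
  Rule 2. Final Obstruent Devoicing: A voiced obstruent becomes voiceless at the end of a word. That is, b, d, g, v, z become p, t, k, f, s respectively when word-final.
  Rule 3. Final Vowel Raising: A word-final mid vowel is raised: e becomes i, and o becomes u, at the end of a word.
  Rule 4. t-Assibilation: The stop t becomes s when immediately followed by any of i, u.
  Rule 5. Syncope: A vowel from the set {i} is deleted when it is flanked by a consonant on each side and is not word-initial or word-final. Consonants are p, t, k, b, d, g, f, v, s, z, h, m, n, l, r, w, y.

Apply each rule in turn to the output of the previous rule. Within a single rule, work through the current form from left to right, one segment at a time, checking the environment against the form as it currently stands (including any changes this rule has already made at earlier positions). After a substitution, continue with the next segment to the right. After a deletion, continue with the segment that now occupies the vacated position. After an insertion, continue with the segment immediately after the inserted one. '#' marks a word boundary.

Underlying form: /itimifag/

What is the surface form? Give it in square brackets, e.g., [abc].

[ssmfak]

Rule 1 Initial Consonant Epenthesis: [itimifag] → [titimifag]
Rule 2 Final Obstruent Devoicing: [titimifag] → [titimifak]
Rule 3 Final Vowel Raising: no change — [titimifak]
Rule 4 t-Assibilation: [titimifak] → [sisimifak]
Rule 5 Syncope: [sisimifak] → [ssmfak]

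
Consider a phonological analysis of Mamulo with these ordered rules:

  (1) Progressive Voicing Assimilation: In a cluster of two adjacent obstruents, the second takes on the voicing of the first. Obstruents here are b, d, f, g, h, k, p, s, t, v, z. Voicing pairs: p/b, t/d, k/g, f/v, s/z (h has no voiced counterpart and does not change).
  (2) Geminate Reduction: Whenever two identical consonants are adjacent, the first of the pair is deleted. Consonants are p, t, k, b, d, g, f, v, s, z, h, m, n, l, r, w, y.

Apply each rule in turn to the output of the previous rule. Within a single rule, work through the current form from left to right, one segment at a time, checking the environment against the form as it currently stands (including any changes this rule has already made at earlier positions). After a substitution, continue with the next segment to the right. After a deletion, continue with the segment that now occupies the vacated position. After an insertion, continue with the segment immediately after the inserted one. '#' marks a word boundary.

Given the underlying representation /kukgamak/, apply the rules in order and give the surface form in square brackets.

[kukamak]

(1) Progressive Voicing Assimilation: [kukgamak] → [kukkamak]
(2) Geminate Reduction: [kukkamak] → [kukamak]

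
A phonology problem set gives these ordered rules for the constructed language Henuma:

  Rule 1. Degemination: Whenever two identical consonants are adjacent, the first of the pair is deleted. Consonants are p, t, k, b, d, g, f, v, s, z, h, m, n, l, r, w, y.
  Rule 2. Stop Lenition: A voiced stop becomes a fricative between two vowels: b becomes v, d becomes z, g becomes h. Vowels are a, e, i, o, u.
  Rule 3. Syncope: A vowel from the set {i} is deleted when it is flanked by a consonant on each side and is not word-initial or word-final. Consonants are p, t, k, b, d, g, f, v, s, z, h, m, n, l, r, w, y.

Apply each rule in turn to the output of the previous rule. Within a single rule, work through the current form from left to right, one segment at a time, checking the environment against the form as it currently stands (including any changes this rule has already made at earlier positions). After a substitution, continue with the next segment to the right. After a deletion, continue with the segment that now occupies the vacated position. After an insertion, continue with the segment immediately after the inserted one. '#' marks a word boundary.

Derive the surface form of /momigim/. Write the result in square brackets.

[momhm]

Rule 1 Degemination: no change — [momigim]
Rule 2 Stop Lenition: [momigim] → [momihim]
Rule 3 Syncope: [momihim] → [momhm]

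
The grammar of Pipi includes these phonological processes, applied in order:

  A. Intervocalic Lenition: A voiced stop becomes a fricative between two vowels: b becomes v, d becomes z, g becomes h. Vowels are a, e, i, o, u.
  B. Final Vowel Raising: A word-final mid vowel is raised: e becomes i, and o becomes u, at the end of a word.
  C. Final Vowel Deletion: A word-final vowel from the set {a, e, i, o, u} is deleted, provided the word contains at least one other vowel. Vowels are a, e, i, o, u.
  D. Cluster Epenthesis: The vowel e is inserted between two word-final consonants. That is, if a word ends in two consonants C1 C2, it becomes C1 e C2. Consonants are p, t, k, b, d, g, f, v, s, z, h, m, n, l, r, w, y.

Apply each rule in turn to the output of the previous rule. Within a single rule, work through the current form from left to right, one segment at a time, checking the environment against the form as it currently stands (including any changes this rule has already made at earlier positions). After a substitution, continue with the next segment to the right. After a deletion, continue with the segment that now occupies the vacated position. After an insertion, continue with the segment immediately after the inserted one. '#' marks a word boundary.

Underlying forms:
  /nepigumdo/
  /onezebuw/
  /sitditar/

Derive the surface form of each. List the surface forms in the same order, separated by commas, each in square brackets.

[nepihumed], [onezevuw], [sitditar]

/nepigumdo/:
  A Intervocalic Lenition: [nepigumdo] → [nepihumdo]
  B Final Vowel Raising: [nepihumdo] → [nepihumdu]
  C Final Vowel Deletion: [nepihumdu] → [nepihumd]
  D Cluster Epenthesis: [nepihumd] → [nepihumed]
/onezebuw/:
  A Intervocalic Lenition: [onezebuw] → [onezevuw]
  B Final Vowel Raising: no change — [onezevuw]
  C Final Vowel Deletion: no change — [onezevuw]
  D Cluster Epenthesis: no change — [onezevuw]
/sitditar/:
  A Intervocalic Lenition: no change — [sitditar]
  B Final Vowel Raising: no change — [sitditar]
  C Final Vowel Deletion: no change — [sitditar]
  D Cluster Epenthesis: no change — [sitditar]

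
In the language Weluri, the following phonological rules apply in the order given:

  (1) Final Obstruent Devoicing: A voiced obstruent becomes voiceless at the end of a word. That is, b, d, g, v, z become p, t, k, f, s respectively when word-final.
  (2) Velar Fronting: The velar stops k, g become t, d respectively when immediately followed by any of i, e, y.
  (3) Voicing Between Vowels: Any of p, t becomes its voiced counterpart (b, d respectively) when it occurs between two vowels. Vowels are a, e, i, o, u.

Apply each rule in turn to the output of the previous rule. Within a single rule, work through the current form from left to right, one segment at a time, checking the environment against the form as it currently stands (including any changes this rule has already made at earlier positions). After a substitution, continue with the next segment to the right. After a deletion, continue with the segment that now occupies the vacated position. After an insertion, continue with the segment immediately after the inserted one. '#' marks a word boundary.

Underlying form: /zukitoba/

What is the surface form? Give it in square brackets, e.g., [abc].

[zudidoba]

(1) Final Obstruent Devoicing: no change — [zukitoba]
(2) Velar Fronting: [zukitoba] → [zutitoba]
(3) Voicing Between Vowels: [zutitoba] → [zudidoba]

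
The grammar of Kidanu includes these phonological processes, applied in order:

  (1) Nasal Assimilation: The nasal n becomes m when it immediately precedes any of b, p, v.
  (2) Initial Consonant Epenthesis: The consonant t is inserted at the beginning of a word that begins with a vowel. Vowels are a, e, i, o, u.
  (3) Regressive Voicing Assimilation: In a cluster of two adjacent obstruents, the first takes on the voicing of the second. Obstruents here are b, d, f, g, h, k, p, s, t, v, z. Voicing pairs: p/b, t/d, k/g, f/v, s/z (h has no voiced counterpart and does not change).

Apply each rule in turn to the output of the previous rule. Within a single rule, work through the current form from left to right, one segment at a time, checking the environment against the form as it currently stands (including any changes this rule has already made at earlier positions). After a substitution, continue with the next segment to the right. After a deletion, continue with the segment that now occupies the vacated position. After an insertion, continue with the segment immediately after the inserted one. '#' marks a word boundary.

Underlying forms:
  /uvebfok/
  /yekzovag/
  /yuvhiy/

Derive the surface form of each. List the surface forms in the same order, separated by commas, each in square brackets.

[tuvepfok], [yegzovag], [yufhiy]

/uvebfok/:
  (1) Nasal Assimilation: no change — [uvebfok]
  (2) Initial Consonant Epenthesis: [uvebfok] → [tuvebfok]
  (3) Regressive Voicing Assimilation: [tuvebfok] → [tuvepfok]
/yekzovag/:
  (1) Nasal Assimilation: no change — [yekzovag]
  (2) Initial Consonant Epenthesis: no change — [yekzovag]
  (3) Regressive Voicing Assimilation: [yekzovag] → [yegzovag]
/yuvhiy/:
  (1) Nasal Assimilation: no change — [yuvhiy]
  (2) Initial Consonant Epenthesis: no change — [yuvhiy]
  (3) Regressive Voicing Assimilation: [yuvhiy] → [yufhiy]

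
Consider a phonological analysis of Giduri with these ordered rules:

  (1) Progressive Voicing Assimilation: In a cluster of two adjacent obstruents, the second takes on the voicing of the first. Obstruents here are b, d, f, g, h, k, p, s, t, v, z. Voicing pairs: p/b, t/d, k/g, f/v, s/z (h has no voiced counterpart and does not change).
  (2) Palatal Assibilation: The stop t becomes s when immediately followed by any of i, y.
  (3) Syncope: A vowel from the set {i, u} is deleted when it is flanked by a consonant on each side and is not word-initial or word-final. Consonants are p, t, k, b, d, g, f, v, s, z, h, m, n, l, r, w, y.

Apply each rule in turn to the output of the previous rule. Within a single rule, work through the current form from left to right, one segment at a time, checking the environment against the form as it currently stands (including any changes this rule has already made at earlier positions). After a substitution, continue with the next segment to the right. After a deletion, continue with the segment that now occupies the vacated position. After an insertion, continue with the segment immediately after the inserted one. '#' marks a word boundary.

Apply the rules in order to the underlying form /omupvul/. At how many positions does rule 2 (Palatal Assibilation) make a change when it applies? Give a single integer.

0

(1) Progressive Voicing Assimilation: [omupvul] → [omupful]
(2) Palatal Assibilation: no change — [omupful]
(3) Syncope: [omupful] → [ompfl]
Rule 2 changed 0 position(s).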